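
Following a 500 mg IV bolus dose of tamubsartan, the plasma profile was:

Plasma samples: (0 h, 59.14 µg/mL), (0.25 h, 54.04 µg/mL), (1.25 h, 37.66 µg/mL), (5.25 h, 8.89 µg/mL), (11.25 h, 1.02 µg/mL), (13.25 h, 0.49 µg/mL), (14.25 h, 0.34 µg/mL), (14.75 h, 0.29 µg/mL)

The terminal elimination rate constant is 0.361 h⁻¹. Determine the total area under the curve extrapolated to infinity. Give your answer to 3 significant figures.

AUC = 186 µg/mL·h

Trapezoidal AUC_0→14.75:
  [0→0.25]: (59.14+54.04)/2 × 0.25 = 14.1475
  [0.25→1.25]: (54.04+37.66)/2 × 1 = 45.85
  [1.25→5.25]: (37.66+8.89)/2 × 4 = 93.1
  [5.25→11.25]: (8.89+1.02)/2 × 6 = 29.73
  [11.25→13.25]: (1.02+0.49)/2 × 2 = 1.51
  [13.25→14.25]: (0.49+0.34)/2 × 1 = 0.415
  [14.25→14.75]: (0.34+0.29)/2 × 0.5 = 0.1575
  Sum = 184.91 µg/mL·h
Extrapolated tail: C_last / k_e = 0.29 / 0.361 = 0.803
AUC_0→∞ = 184.91 + 0.803 = 185.713 µg/mL·h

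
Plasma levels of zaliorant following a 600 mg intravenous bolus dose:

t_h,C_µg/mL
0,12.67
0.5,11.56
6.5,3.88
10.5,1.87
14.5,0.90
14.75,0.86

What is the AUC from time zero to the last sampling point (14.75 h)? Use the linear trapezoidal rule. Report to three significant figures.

Trapezoidal AUC_0→14.75:
  [0→0.5]: (12.67+11.56)/2 × 0.5 = 6.0575
  [0.5→6.5]: (11.56+3.88)/2 × 6 = 46.32
  [6.5→10.5]: (3.88+1.87)/2 × 4 = 11.5
  [10.5→14.5]: (1.87+0.90)/2 × 4 = 5.54
  [14.5→14.75]: (0.90+0.86)/2 × 0.25 = 0.22
  Sum = 69.6375 µg/mL·h

AUC = 69.6 µg/mL·h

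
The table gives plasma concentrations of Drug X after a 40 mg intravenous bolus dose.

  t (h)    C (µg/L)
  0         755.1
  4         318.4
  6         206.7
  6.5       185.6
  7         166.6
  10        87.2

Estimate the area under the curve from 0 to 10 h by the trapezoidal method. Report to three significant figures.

AUC = 3240 µg/L·h

Trapezoidal AUC_0→10:
  [0→4]: (755.1+318.4)/2 × 4 = 2147.0
  [4→6]: (318.4+206.7)/2 × 2 = 525.1
  [6→6.5]: (206.7+185.6)/2 × 0.5 = 98.075
  [6.5→7]: (185.6+166.6)/2 × 0.5 = 88.05
  [7→10]: (166.6+87.2)/2 × 3 = 380.7
  Sum = 3238.925 µg/L·h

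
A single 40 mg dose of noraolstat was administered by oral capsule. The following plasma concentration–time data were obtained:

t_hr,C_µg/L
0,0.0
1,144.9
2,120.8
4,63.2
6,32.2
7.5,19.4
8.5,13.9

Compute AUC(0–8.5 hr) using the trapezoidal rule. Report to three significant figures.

AUC = 540 µg/L·hr

Trapezoidal AUC_0→8.5:
  [0→1]: (0.0+144.9)/2 × 1 = 72.45
  [1→2]: (144.9+120.8)/2 × 1 = 132.85
  [2→4]: (120.8+63.2)/2 × 2 = 184.0
  [4→6]: (63.2+32.2)/2 × 2 = 95.4
  [6→7.5]: (32.2+19.4)/2 × 1.5 = 38.7
  [7.5→8.5]: (19.4+13.9)/2 × 1 = 16.65
  Sum = 540.05 µg/L·hr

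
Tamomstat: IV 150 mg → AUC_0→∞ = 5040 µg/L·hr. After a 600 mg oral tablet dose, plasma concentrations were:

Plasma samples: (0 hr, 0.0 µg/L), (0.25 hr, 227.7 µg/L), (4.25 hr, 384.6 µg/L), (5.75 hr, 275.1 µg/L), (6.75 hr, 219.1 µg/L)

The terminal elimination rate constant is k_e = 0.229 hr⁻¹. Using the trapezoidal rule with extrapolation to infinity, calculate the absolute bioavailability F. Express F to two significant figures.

Trapezoidal AUC_0→6.75 (oral tablet):
  [0→0.25]: (0.0+227.7)/2 × 0.25 = 28.4625
  [0.25→4.25]: (227.7+384.6)/2 × 4 = 1224.6
  [4.25→5.75]: (384.6+275.1)/2 × 1.5 = 494.775
  [5.75→6.75]: (275.1+219.1)/2 × 1 = 247.1
  Sum = 1994.9375 µg/L·hr
Tail: C_last/k_e = 219.1/0.229 = 956.769
AUC_0→∞ (oral tablet) = 1994.9375 + 956.769 = 2951.7065 µg/L·hr
F = (AUC_ev/D_ev)/(AUC_iv/D_iv) = (2951.7065/600)/(5040/150) = 4.91951/33.6 = 0.1464

F = 0.15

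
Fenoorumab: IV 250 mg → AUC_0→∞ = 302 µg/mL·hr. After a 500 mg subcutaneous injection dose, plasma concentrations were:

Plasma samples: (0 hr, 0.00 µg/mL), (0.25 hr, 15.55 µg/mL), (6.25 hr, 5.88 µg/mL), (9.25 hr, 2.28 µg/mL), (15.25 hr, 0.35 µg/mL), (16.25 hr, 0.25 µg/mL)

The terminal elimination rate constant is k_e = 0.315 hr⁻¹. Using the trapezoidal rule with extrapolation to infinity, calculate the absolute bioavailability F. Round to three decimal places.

Trapezoidal AUC_0→16.25 (subcutaneous injection):
  [0→0.25]: (0.00+15.55)/2 × 0.25 = 1.94375
  [0.25→6.25]: (15.55+5.88)/2 × 6 = 64.29
  [6.25→9.25]: (5.88+2.28)/2 × 3 = 12.24
  [9.25→15.25]: (2.28+0.35)/2 × 6 = 7.89
  [15.25→16.25]: (0.35+0.25)/2 × 1 = 0.3
  Sum = 86.66375 µg/mL·hr
Tail: C_last/k_e = 0.25/0.315 = 0.794
AUC_0→∞ (subcutaneous injection) = 86.66375 + 0.794 = 87.45775 µg/mL·hr
F = (AUC_ev/D_ev)/(AUC_iv/D_iv) = (87.45775/500)/(302/250) = 0.1749155/1.208 = 0.1448

F = 0.145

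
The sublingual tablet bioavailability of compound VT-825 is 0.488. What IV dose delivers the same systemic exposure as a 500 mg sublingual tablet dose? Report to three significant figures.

D_iv = 244 mg

Systemic exposure from an extravascular dose = F × D_ev, so the equivalent IV dose is F × D_ev.
D_iv = F × D_ev = 0.488 × 500 = 244 mg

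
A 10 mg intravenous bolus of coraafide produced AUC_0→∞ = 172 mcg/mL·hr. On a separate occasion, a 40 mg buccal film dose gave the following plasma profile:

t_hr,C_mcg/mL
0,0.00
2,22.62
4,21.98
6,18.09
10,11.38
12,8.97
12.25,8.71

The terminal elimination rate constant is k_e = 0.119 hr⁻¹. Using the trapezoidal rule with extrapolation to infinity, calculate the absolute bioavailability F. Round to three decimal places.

Trapezoidal AUC_0→12.25 (buccal film):
  [0→2]: (0.00+22.62)/2 × 2 = 22.62
  [2→4]: (22.62+21.98)/2 × 2 = 44.6
  [4→6]: (21.98+18.09)/2 × 2 = 40.07
  [6→10]: (18.09+11.38)/2 × 4 = 58.94
  [10→12]: (11.38+8.97)/2 × 2 = 20.35
  [12→12.25]: (8.97+8.71)/2 × 0.25 = 2.21
  Sum = 188.79 mcg/mL·hr
Tail: C_last/k_e = 8.71/0.119 = 73.193
AUC_0→∞ (buccal film) = 188.79 + 73.193 = 261.983 mcg/mL·hr
F = (AUC_ev/D_ev)/(AUC_iv/D_iv) = (261.983/40)/(172/10) = 6.549575/17.2 = 0.3808

F = 0.381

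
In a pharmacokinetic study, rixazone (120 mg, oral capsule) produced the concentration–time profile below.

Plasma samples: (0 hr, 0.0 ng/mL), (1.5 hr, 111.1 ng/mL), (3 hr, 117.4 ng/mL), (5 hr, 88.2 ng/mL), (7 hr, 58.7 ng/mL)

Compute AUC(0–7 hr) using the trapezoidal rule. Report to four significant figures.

AUC = 607.2 ng/mL·hr

Trapezoidal AUC_0→7:
  [0→1.5]: (0.0+111.1)/2 × 1.5 = 83.325
  [1.5→3]: (111.1+117.4)/2 × 1.5 = 171.375
  [3→5]: (117.4+88.2)/2 × 2 = 205.6
  [5→7]: (88.2+58.7)/2 × 2 = 146.9
  Sum = 607.2 ng/mL·hr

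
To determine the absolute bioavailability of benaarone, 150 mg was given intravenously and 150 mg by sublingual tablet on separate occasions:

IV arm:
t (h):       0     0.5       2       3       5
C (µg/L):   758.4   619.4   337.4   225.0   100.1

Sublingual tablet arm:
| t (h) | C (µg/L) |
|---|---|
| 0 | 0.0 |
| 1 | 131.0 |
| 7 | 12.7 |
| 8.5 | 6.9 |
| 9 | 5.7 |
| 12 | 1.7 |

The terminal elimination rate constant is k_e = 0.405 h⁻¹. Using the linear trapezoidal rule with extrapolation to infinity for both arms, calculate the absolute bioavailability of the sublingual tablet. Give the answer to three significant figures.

Trapezoidal AUC_0→5 (IV):
  [0→0.5]: (758.4+619.4)/2 × 0.5 = 344.45
  [0.5→2]: (619.4+337.4)/2 × 1.5 = 717.6
  [2→3]: (337.4+225.0)/2 × 1 = 281.2
  [3→5]: (225.0+100.1)/2 × 2 = 325.1
  Sum = 1668.35 µg/L·h
IV tail: 100.1/0.405 = 247.160; AUC_iv,0→∞ = 1668.35 + 247.160 = 1915.51 µg/L·h
Trapezoidal AUC_0→12 (sublingual tablet):
  [0→1]: (0.0+131.0)/2 × 1 = 65.5
  [1→7]: (131.0+12.7)/2 × 6 = 431.1
  [7→8.5]: (12.7+6.9)/2 × 1.5 = 14.7
  [8.5→9]: (6.9+5.7)/2 × 0.5 = 3.15
  [9→12]: (5.7+1.7)/2 × 3 = 11.1
  Sum = 525.55 µg/L·h
sublingual tablet tail: 1.7/0.405 = 4.198; AUC_ev,0→∞ = 525.55 + 4.198 = 529.748 µg/L·h
F = (AUC_ev/D_ev)/(AUC_iv/D_iv) = (529.748/150)/(1915.51/150) = 3.53165/12.7701 = 0.2766

F = 0.277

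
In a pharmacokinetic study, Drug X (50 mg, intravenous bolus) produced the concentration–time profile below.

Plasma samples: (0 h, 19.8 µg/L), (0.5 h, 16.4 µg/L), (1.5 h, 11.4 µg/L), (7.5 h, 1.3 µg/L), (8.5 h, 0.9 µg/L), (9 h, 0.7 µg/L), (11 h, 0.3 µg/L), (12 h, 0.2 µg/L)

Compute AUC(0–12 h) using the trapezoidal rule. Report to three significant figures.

Trapezoidal AUC_0→12:
  [0→0.5]: (19.8+16.4)/2 × 0.5 = 9.05
  [0.5→1.5]: (16.4+11.4)/2 × 1 = 13.9
  [1.5→7.5]: (11.4+1.3)/2 × 6 = 38.1
  [7.5→8.5]: (1.3+0.9)/2 × 1 = 1.1
  [8.5→9]: (0.9+0.7)/2 × 0.5 = 0.4
  [9→11]: (0.7+0.3)/2 × 2 = 1.0
  [11→12]: (0.3+0.2)/2 × 1 = 0.25
  Sum = 63.8 µg/L·h

AUC = 63.8 µg/L·h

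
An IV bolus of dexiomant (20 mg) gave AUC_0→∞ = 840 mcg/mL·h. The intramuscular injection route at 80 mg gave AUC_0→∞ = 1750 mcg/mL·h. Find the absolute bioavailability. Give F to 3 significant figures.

F = 0.521

F = (AUC_ev / D_ev) / (AUC_iv / D_iv)
  = (1750/80) / (840/20)
  = 21.875 / 42 = 0.5208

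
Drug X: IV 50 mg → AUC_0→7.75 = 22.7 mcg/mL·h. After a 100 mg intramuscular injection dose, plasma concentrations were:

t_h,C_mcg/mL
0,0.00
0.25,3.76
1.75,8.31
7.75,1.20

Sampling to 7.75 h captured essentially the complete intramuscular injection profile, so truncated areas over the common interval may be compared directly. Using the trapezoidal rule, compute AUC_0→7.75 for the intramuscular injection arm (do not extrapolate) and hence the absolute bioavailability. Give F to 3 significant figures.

Trapezoidal AUC_0→7.75 (intramuscular injection):
  [0→0.25]: (0.00+3.76)/2 × 0.25 = 0.47
  [0.25→1.75]: (3.76+8.31)/2 × 1.5 = 9.0525
  [1.75→7.75]: (8.31+1.20)/2 × 6 = 28.53
  Sum = 38.0525 mcg/mL·h
F = (AUC_ev/D_ev)/(AUC_iv/D_iv) = (38.0525/100)/(22.7/50) = 0.380525/0.454 = 0.8382

F = 0.838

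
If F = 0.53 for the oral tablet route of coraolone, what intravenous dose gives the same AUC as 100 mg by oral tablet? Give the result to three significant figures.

D_iv = 53.0 mg

Systemic exposure from an extravascular dose = F × D_ev, so the equivalent IV dose is F × D_ev.
D_iv = F × D_ev = 0.53 × 100 = 53 mg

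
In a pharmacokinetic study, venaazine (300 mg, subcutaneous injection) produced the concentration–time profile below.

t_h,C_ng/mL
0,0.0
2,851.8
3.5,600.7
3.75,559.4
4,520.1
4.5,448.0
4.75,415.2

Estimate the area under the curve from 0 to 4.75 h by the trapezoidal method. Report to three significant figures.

Trapezoidal AUC_0→4.75:
  [0→2]: (0.0+851.8)/2 × 2 = 851.8
  [2→3.5]: (851.8+600.7)/2 × 1.5 = 1089.375
  [3.5→3.75]: (600.7+559.4)/2 × 0.25 = 145.0125
  [3.75→4]: (559.4+520.1)/2 × 0.25 = 134.9375
  [4→4.5]: (520.1+448.0)/2 × 0.5 = 242.025
  [4.5→4.75]: (448.0+415.2)/2 × 0.25 = 107.9
  Sum = 2571.05 ng/mL·h

AUC = 2570 ng/mL·h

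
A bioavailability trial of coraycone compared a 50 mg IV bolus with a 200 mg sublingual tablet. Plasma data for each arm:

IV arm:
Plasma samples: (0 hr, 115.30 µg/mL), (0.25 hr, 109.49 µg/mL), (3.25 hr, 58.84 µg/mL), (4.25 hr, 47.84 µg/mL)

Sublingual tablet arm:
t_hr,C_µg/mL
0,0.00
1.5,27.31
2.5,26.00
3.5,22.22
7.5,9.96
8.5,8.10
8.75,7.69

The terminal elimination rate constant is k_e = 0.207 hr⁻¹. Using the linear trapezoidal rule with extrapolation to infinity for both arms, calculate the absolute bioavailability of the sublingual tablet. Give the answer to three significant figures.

F = 0.0813

Trapezoidal AUC_0→4.25 (IV):
  [0→0.25]: (115.30+109.49)/2 × 0.25 = 28.09875
  [0.25→3.25]: (109.49+58.84)/2 × 3 = 252.495
  [3.25→4.25]: (58.84+47.84)/2 × 1 = 53.34
  Sum = 333.93375 µg/mL·hr
IV tail: 47.84/0.207 = 231.111; AUC_iv,0→∞ = 333.93375 + 231.111 = 565.04475 µg/mL·hr
Trapezoidal AUC_0→8.75 (sublingual tablet):
  [0→1.5]: (0.00+27.31)/2 × 1.5 = 20.4825
  [1.5→2.5]: (27.31+26.00)/2 × 1 = 26.655
  [2.5→3.5]: (26.00+22.22)/2 × 1 = 24.11
  [3.5→7.5]: (22.22+9.96)/2 × 4 = 64.36
  [7.5→8.5]: (9.96+8.10)/2 × 1 = 9.03
  [8.5→8.75]: (8.10+7.69)/2 × 0.25 = 1.97375
  Sum = 146.61125 µg/mL·hr
sublingual tablet tail: 7.69/0.207 = 37.150; AUC_ev,0→∞ = 146.61125 + 37.150 = 183.76125 µg/mL·hr
F = (AUC_ev/D_ev)/(AUC_iv/D_iv) = (183.76125/200)/(565.04475/50) = 0.91880625/11.300895 = 0.0813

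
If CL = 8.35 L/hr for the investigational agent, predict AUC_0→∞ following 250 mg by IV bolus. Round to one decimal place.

AUC = 29.9 mg/L·hr

AUC_0→∞ = Dose_iv / CL
        = 250 / 8.35 = 29.9401 mg/L·hr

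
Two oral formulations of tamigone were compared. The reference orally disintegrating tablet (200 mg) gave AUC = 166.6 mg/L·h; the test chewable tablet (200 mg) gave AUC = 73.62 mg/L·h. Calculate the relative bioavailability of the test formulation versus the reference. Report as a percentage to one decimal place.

F_rel = (AUC_test/D_test) / (AUC_ref/D_ref)
      = (73.62/200) / (166.6/200)
      = 0.3681 / 0.833 = 0.4419 = 44.19%

F_rel = 44.2%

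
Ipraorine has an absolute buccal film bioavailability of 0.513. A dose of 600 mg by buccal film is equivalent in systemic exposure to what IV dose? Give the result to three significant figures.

Systemic exposure from an extravascular dose = F × D_ev, so the equivalent IV dose is F × D_ev.
D_iv = F × D_ev = 0.513 × 600 = 307.8 mg

D_iv = 308 mg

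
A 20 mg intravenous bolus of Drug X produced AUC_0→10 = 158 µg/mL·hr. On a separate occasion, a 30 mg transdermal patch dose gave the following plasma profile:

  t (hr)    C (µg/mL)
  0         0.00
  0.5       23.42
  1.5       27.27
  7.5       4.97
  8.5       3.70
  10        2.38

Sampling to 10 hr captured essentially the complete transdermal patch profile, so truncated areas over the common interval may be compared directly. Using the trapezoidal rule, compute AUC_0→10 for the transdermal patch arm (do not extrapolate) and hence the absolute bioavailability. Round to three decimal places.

Trapezoidal AUC_0→10 (transdermal patch):
  [0→0.5]: (0.00+23.42)/2 × 0.5 = 5.855
  [0.5→1.5]: (23.42+27.27)/2 × 1 = 25.345
  [1.5→7.5]: (27.27+4.97)/2 × 6 = 96.72
  [7.5→8.5]: (4.97+3.70)/2 × 1 = 4.335
  [8.5→10]: (3.70+2.38)/2 × 1.5 = 4.56
  Sum = 136.815 µg/mL·hr
F = (AUC_ev/D_ev)/(AUC_iv/D_iv) = (136.815/30)/(158/20) = 4.5605/7.9 = 0.5773

F = 0.577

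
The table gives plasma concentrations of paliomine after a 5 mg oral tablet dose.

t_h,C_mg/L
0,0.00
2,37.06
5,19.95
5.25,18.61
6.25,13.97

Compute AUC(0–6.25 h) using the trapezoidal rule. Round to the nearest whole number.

AUC = 144 mg/L·h

Trapezoidal AUC_0→6.25:
  [0→2]: (0.00+37.06)/2 × 2 = 37.06
  [2→5]: (37.06+19.95)/2 × 3 = 85.515
  [5→5.25]: (19.95+18.61)/2 × 0.25 = 4.82
  [5.25→6.25]: (18.61+13.97)/2 × 1 = 16.29
  Sum = 143.685 mg/L·h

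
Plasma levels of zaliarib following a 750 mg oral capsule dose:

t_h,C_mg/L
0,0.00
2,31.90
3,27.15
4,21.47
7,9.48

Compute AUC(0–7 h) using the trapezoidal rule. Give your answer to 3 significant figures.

AUC = 132 mg/L·h

Trapezoidal AUC_0→7:
  [0→2]: (0.00+31.90)/2 × 2 = 31.9
  [2→3]: (31.90+27.15)/2 × 1 = 29.525
  [3→4]: (27.15+21.47)/2 × 1 = 24.31
  [4→7]: (21.47+9.48)/2 × 3 = 46.425
  Sum = 132.16 mg/L·h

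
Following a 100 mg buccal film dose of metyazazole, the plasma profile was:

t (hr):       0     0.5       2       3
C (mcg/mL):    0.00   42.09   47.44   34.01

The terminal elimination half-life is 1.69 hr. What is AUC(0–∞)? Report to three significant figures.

AUC = 201 mcg/mL·hr

Trapezoidal AUC_0→3:
  [0→0.5]: (0.00+42.09)/2 × 0.5 = 10.5225
  [0.5→2]: (42.09+47.44)/2 × 1.5 = 67.1475
  [2→3]: (47.44+34.01)/2 × 1 = 40.725
  Sum = 118.395 mcg/mL·hr
k_e = ln2 / t½ = 0.693147 / 1.69 = 0.4101 hr^-1
Extrapolated tail: C_last / k_e = 34.01 / 0.4101 = 82.931
AUC_0→∞ = 118.395 + 82.931 = 201.326 mcg/mL·hr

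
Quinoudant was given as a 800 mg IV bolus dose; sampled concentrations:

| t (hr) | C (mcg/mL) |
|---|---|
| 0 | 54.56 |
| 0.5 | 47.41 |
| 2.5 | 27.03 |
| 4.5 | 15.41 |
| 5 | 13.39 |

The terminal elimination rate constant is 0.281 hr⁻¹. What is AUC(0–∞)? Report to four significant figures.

Trapezoidal AUC_0→5:
  [0→0.5]: (54.56+47.41)/2 × 0.5 = 25.4925
  [0.5→2.5]: (47.41+27.03)/2 × 2 = 74.44
  [2.5→4.5]: (27.03+15.41)/2 × 2 = 42.44
  [4.5→5]: (15.41+13.39)/2 × 0.5 = 7.2
  Sum = 149.5725 mcg/mL·hr
Extrapolated tail: C_last / k_e = 13.39 / 0.281 = 47.651
AUC_0→∞ = 149.5725 + 47.651 = 197.2235 mcg/mL·hr

AUC = 197.2 mcg/mL·hr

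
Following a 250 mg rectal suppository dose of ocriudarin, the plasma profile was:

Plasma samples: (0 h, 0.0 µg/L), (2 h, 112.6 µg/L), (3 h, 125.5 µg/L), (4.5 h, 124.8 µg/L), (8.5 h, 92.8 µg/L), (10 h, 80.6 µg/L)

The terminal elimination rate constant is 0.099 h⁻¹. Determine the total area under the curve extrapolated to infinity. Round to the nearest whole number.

AUC = 1799 µg/L·h

Trapezoidal AUC_0→10:
  [0→2]: (0.0+112.6)/2 × 2 = 112.6
  [2→3]: (112.6+125.5)/2 × 1 = 119.05
  [3→4.5]: (125.5+124.8)/2 × 1.5 = 187.725
  [4.5→8.5]: (124.8+92.8)/2 × 4 = 435.2
  [8.5→10]: (92.8+80.6)/2 × 1.5 = 130.05
  Sum = 984.625 µg/L·h
Extrapolated tail: C_last / k_e = 80.6 / 0.099 = 814.141
AUC_0→∞ = 984.625 + 814.141 = 1798.766 µg/L·h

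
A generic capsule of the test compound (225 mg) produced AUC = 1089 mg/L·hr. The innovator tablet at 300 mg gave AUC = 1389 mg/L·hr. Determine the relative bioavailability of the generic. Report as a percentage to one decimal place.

F_rel = (AUC_test/D_test) / (AUC_ref/D_ref)
      = (1089/225) / (1389/300)
      = 4.84 / 4.63 = 1.0454 = 104.54%

F_rel = 104.5%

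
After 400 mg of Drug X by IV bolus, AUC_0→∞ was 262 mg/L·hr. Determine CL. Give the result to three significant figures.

CL = 1.53 L/hr

CL = Dose_iv / AUC_0→∞
   = 400 / 262 = 1.52672 L/hr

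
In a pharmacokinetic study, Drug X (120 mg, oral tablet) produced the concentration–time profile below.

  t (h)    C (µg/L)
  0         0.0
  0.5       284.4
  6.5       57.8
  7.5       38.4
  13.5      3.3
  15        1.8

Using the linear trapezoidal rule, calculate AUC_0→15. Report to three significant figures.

AUC = 1270 µg/L·h

Trapezoidal AUC_0→15:
  [0→0.5]: (0.0+284.4)/2 × 0.5 = 71.1
  [0.5→6.5]: (284.4+57.8)/2 × 6 = 1026.6
  [6.5→7.5]: (57.8+38.4)/2 × 1 = 48.1
  [7.5→13.5]: (38.4+3.3)/2 × 6 = 125.1
  [13.5→15]: (3.3+1.8)/2 × 1.5 = 3.825
  Sum = 1274.725 µg/L·h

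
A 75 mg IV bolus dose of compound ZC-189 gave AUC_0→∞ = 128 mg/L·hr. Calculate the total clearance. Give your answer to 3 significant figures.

CL = 0.586 L/hr

CL = Dose_iv / AUC_0→∞
   = 75 / 128 = 0.5859375 L/hr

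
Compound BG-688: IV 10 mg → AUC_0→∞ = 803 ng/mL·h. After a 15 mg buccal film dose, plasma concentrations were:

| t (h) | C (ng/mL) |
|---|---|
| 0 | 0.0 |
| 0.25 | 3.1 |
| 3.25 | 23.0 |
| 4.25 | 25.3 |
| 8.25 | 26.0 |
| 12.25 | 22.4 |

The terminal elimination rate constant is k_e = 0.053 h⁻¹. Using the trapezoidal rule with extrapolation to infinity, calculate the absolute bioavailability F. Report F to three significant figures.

Trapezoidal AUC_0→12.25 (buccal film):
  [0→0.25]: (0.0+3.1)/2 × 0.25 = 0.3875
  [0.25→3.25]: (3.1+23.0)/2 × 3 = 39.15
  [3.25→4.25]: (23.0+25.3)/2 × 1 = 24.15
  [4.25→8.25]: (25.3+26.0)/2 × 4 = 102.6
  [8.25→12.25]: (26.0+22.4)/2 × 4 = 96.8
  Sum = 263.0875 ng/mL·h
Tail: C_last/k_e = 22.4/0.053 = 422.642
AUC_0→∞ (buccal film) = 263.0875 + 422.642 = 685.7295 ng/mL·h
F = (AUC_ev/D_ev)/(AUC_iv/D_iv) = (685.7295/15)/(803/10) = 45.7153/80.3 = 0.5693

F = 0.569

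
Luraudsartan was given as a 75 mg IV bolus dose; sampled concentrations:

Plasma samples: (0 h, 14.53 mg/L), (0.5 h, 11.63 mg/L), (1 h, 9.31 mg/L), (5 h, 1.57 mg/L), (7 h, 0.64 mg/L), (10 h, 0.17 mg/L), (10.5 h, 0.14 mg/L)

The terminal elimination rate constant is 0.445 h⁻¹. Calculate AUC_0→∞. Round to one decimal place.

Trapezoidal AUC_0→10.5:
  [0→0.5]: (14.53+11.63)/2 × 0.5 = 6.54
  [0.5→1]: (11.63+9.31)/2 × 0.5 = 5.235
  [1→5]: (9.31+1.57)/2 × 4 = 21.76
  [5→7]: (1.57+0.64)/2 × 2 = 2.21
  [7→10]: (0.64+0.17)/2 × 3 = 1.215
  [10→10.5]: (0.17+0.14)/2 × 0.5 = 0.0775
  Sum = 37.0375 mg/L·h
Extrapolated tail: C_last / k_e = 0.14 / 0.445 = 0.315
AUC_0→∞ = 37.0375 + 0.315 = 37.3525 mg/L·h

AUC = 37.4 mg/L·h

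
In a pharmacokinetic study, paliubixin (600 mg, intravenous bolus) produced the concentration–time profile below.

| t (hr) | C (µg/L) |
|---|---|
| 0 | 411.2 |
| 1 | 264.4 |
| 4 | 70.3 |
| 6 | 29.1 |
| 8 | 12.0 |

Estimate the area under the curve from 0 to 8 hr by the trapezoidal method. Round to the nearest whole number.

Trapezoidal AUC_0→8:
  [0→1]: (411.2+264.4)/2 × 1 = 337.8
  [1→4]: (264.4+70.3)/2 × 3 = 502.05
  [4→6]: (70.3+29.1)/2 × 2 = 99.4
  [6→8]: (29.1+12.0)/2 × 2 = 41.1
  Sum = 980.35 µg/L·hr

AUC = 980 µg/L·hr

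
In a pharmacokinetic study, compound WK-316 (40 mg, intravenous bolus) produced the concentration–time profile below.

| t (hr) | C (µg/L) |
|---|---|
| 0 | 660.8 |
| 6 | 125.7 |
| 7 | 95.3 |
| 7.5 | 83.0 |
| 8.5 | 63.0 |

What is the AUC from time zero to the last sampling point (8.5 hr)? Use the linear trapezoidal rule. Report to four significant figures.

Trapezoidal AUC_0→8.5:
  [0→6]: (660.8+125.7)/2 × 6 = 2359.5
  [6→7]: (125.7+95.3)/2 × 1 = 110.5
  [7→7.5]: (95.3+83.0)/2 × 0.5 = 44.575
  [7.5→8.5]: (83.0+63.0)/2 × 1 = 73.0
  Sum = 2587.575 µg/L·hr

AUC = 2588 µg/L·hr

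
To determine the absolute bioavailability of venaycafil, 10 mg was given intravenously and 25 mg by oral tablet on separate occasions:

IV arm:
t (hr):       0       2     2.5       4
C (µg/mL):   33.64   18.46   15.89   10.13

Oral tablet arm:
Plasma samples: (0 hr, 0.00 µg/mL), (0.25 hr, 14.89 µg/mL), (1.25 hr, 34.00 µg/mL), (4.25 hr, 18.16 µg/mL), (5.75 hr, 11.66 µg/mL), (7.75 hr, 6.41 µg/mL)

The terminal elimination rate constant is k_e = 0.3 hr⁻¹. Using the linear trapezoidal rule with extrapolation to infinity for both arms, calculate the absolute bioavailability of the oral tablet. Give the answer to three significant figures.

Trapezoidal AUC_0→4 (IV):
  [0→2]: (33.64+18.46)/2 × 2 = 52.1
  [2→2.5]: (18.46+15.89)/2 × 0.5 = 8.5875
  [2.5→4]: (15.89+10.13)/2 × 1.5 = 19.515
  Sum = 80.2025 µg/mL·hr
IV tail: 10.13/0.3 = 33.767; AUC_iv,0→∞ = 80.2025 + 33.767 = 113.9695 µg/mL·hr
Trapezoidal AUC_0→7.75 (oral tablet):
  [0→0.25]: (0.00+14.89)/2 × 0.25 = 1.86125
  [0.25→1.25]: (14.89+34.00)/2 × 1 = 24.445
  [1.25→4.25]: (34.00+18.16)/2 × 3 = 78.24
  [4.25→5.75]: (18.16+11.66)/2 × 1.5 = 22.365
  [5.75→7.75]: (11.66+6.41)/2 × 2 = 18.07
  Sum = 144.98125 µg/mL·hr
oral tablet tail: 6.41/0.3 = 21.367; AUC_ev,0→∞ = 144.98125 + 21.367 = 166.34825 µg/mL·hr
F = (AUC_ev/D_ev)/(AUC_iv/D_iv) = (166.34825/25)/(113.9695/10) = 6.65393/11.39695 = 0.5838

F = 0.584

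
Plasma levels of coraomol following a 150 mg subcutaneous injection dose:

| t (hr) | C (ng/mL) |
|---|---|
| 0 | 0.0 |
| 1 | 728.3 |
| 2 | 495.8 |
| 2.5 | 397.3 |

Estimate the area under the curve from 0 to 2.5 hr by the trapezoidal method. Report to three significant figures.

AUC = 1200 ng/mL·hr

Trapezoidal AUC_0→2.5:
  [0→1]: (0.0+728.3)/2 × 1 = 364.15
  [1→2]: (728.3+495.8)/2 × 1 = 612.05
  [2→2.5]: (495.8+397.3)/2 × 0.5 = 223.275
  Sum = 1199.475 ng/mL·hr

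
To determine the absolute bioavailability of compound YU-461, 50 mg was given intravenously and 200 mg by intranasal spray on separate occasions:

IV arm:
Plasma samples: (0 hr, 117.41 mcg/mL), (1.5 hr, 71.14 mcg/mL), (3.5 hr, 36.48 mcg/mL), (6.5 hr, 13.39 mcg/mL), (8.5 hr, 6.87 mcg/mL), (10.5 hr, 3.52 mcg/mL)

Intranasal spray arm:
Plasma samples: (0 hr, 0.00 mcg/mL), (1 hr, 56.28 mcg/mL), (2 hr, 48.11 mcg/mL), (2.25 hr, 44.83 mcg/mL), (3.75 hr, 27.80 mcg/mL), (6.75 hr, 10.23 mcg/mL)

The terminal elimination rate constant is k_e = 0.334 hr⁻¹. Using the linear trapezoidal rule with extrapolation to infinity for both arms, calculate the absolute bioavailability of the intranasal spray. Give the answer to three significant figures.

Trapezoidal AUC_0→10.5 (IV):
  [0→1.5]: (117.41+71.14)/2 × 1.5 = 141.4125
  [1.5→3.5]: (71.14+36.48)/2 × 2 = 107.62
  [3.5→6.5]: (36.48+13.39)/2 × 3 = 74.805
  [6.5→8.5]: (13.39+6.87)/2 × 2 = 20.26
  [8.5→10.5]: (6.87+3.52)/2 × 2 = 10.39
  Sum = 354.4875 mcg/mL·hr
IV tail: 3.52/0.334 = 10.539; AUC_iv,0→∞ = 354.4875 + 10.539 = 365.0265 mcg/mL·hr
Trapezoidal AUC_0→6.75 (intranasal spray):
  [0→1]: (0.00+56.28)/2 × 1 = 28.14
  [1→2]: (56.28+48.11)/2 × 1 = 52.195
  [2→2.25]: (48.11+44.83)/2 × 0.25 = 11.6175
  [2.25→3.75]: (44.83+27.80)/2 × 1.5 = 54.4725
  [3.75→6.75]: (27.80+10.23)/2 × 3 = 57.045
  Sum = 203.47 mcg/mL·hr
intranasal spray tail: 10.23/0.334 = 30.629; AUC_ev,0→∞ = 203.47 + 30.629 = 234.099 mcg/mL·hr
F = (AUC_ev/D_ev)/(AUC_iv/D_iv) = (234.099/200)/(365.0265/50) = 1.170495/7.30053 = 0.1603

F = 0.160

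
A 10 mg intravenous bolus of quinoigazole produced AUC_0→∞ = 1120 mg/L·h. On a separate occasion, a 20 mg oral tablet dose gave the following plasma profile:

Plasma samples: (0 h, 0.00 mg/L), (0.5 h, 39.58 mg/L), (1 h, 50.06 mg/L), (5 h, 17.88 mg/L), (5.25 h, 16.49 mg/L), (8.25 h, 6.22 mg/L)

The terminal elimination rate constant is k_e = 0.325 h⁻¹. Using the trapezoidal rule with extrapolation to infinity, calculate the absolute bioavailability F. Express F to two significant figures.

Trapezoidal AUC_0→8.25 (oral tablet):
  [0→0.5]: (0.00+39.58)/2 × 0.5 = 9.895
  [0.5→1]: (39.58+50.06)/2 × 0.5 = 22.41
  [1→5]: (50.06+17.88)/2 × 4 = 135.88
  [5→5.25]: (17.88+16.49)/2 × 0.25 = 4.29625
  [5.25→8.25]: (16.49+6.22)/2 × 3 = 34.065
  Sum = 206.54625 mg/L·h
Tail: C_last/k_e = 6.22/0.325 = 19.138
AUC_0→∞ (oral tablet) = 206.54625 + 19.138 = 225.68425 mg/L·h
F = (AUC_ev/D_ev)/(AUC_iv/D_iv) = (225.68425/20)/(1120/10) = 11.2842/112 = 0.1008

F = 0.10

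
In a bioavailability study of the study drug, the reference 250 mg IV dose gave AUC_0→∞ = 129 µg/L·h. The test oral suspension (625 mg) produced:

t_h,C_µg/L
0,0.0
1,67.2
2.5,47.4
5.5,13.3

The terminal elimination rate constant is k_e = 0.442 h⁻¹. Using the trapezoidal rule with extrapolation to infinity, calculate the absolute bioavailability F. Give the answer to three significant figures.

F = 0.746

Trapezoidal AUC_0→5.5 (oral suspension):
  [0→1]: (0.0+67.2)/2 × 1 = 33.6
  [1→2.5]: (67.2+47.4)/2 × 1.5 = 85.95
  [2.5→5.5]: (47.4+13.3)/2 × 3 = 91.05
  Sum = 210.6 µg/L·h
Tail: C_last/k_e = 13.3/0.442 = 30.090
AUC_0→∞ (oral suspension) = 210.6 + 30.090 = 240.69 µg/L·h
F = (AUC_ev/D_ev)/(AUC_iv/D_iv) = (240.69/625)/(129/250) = 0.385104/0.516 = 0.7463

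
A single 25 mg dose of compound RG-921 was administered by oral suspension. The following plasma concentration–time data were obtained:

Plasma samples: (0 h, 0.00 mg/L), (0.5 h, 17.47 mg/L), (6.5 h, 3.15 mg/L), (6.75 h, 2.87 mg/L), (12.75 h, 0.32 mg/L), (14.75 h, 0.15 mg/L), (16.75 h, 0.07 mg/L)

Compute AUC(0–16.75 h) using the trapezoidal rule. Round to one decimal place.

Trapezoidal AUC_0→16.75:
  [0→0.5]: (0.00+17.47)/2 × 0.5 = 4.3675
  [0.5→6.5]: (17.47+3.15)/2 × 6 = 61.86
  [6.5→6.75]: (3.15+2.87)/2 × 0.25 = 0.7525
  [6.75→12.75]: (2.87+0.32)/2 × 6 = 9.57
  [12.75→14.75]: (0.32+0.15)/2 × 2 = 0.47
  [14.75→16.75]: (0.15+0.07)/2 × 2 = 0.22
  Sum = 77.24 mg/L·h

AUC = 77.2 mg/L·h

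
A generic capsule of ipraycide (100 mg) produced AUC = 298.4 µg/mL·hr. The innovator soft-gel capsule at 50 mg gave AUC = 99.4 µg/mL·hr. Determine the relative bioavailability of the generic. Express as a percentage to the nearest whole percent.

F_rel = 150%

F_rel = (AUC_test/D_test) / (AUC_ref/D_ref)
      = (298.4/100) / (99.4/50)
      = 2.984 / 1.988 = 1.5010 = 150.10%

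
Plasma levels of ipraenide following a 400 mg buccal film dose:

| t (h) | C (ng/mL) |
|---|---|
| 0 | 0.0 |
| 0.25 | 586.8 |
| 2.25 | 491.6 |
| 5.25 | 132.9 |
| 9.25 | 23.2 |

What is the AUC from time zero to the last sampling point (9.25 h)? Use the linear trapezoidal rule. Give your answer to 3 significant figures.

Trapezoidal AUC_0→9.25:
  [0→0.25]: (0.0+586.8)/2 × 0.25 = 73.35
  [0.25→2.25]: (586.8+491.6)/2 × 2 = 1078.4
  [2.25→5.25]: (491.6+132.9)/2 × 3 = 936.75
  [5.25→9.25]: (132.9+23.2)/2 × 4 = 312.2
  Sum = 2400.7 ng/mL·h

AUC = 2400 ng/mL·h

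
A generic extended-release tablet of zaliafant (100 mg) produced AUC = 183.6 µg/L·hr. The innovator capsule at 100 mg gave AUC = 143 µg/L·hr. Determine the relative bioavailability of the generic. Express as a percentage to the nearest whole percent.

F_rel = 128%

F_rel = (AUC_test/D_test) / (AUC_ref/D_ref)
      = (183.6/100) / (143/100)
      = 1.836 / 1.43 = 1.2839 = 128.39%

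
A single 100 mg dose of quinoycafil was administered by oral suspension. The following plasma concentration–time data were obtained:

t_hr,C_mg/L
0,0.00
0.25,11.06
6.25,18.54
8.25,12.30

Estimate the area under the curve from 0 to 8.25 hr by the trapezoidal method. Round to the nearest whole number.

AUC = 121 mg/L·hr

Trapezoidal AUC_0→8.25:
  [0→0.25]: (0.00+11.06)/2 × 0.25 = 1.3825
  [0.25→6.25]: (11.06+18.54)/2 × 6 = 88.8
  [6.25→8.25]: (18.54+12.30)/2 × 2 = 30.84
  Sum = 121.0225 mg/L·hr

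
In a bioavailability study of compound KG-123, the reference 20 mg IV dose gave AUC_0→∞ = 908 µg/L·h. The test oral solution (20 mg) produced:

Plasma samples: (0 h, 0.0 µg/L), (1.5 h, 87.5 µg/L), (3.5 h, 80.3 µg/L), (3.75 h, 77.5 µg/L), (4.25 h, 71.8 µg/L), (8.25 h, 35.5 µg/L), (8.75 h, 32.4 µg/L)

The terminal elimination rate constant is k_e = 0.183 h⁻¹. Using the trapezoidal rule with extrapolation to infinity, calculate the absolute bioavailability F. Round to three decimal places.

F = 0.770

Trapezoidal AUC_0→8.75 (oral solution):
  [0→1.5]: (0.0+87.5)/2 × 1.5 = 65.625
  [1.5→3.5]: (87.5+80.3)/2 × 2 = 167.8
  [3.5→3.75]: (80.3+77.5)/2 × 0.25 = 19.725
  [3.75→4.25]: (77.5+71.8)/2 × 0.5 = 37.325
  [4.25→8.25]: (71.8+35.5)/2 × 4 = 214.6
  [8.25→8.75]: (35.5+32.4)/2 × 0.5 = 16.975
  Sum = 522.05 µg/L·h
Tail: C_last/k_e = 32.4/0.183 = 177.049
AUC_0→∞ (oral solution) = 522.05 + 177.049 = 699.099 µg/L·h
F = (AUC_ev/D_ev)/(AUC_iv/D_iv) = (699.099/20)/(908/20) = 34.95495/45.4 = 0.7699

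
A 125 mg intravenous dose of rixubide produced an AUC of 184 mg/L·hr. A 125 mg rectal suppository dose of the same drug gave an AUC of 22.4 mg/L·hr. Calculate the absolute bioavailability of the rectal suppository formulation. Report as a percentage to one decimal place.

F = (AUC_ev / D_ev) / (AUC_iv / D_iv)
  = (22.4/125) / (184/125)
  = 0.1792 / 1.472 = 0.1217
  = 12.17%

F = 12.2%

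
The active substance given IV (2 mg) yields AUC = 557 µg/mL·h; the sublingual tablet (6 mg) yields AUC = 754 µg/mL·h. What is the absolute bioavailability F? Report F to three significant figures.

F = 0.451

F = (AUC_ev / D_ev) / (AUC_iv / D_iv)
  = (754/6) / (557/2)
  = 125.667 / 278.5 = 0.4512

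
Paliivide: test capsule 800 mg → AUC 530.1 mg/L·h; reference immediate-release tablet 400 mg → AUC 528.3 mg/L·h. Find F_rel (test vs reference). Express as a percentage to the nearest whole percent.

F_rel = (AUC_test/D_test) / (AUC_ref/D_ref)
      = (530.1/800) / (528.3/400)
      = 0.662625 / 1.32075 = 0.5017 = 50.17%

F_rel = 50%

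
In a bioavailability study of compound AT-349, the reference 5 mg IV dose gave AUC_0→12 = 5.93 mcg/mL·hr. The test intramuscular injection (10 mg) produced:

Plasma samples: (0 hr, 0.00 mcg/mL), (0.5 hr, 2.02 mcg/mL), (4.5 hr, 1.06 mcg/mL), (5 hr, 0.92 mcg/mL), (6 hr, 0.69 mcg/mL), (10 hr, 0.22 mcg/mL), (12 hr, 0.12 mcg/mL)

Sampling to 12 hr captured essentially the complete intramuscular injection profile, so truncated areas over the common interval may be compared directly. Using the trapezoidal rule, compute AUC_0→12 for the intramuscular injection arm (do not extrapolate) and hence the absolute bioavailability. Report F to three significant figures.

Trapezoidal AUC_0→12 (intramuscular injection):
  [0→0.5]: (0.00+2.02)/2 × 0.5 = 0.505
  [0.5→4.5]: (2.02+1.06)/2 × 4 = 6.16
  [4.5→5]: (1.06+0.92)/2 × 0.5 = 0.495
  [5→6]: (0.92+0.69)/2 × 1 = 0.805
  [6→10]: (0.69+0.22)/2 × 4 = 1.82
  [10→12]: (0.22+0.12)/2 × 2 = 0.34
  Sum = 10.125 mcg/mL·hr
F = (AUC_ev/D_ev)/(AUC_iv/D_iv) = (10.125/10)/(5.93/5) = 1.0125/1.186 = 0.8537

F = 0.854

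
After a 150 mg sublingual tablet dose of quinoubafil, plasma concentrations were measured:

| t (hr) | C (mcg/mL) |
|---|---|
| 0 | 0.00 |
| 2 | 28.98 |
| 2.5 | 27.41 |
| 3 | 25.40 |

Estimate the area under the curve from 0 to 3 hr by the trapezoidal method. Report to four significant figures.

Trapezoidal AUC_0→3:
  [0→2]: (0.00+28.98)/2 × 2 = 28.98
  [2→2.5]: (28.98+27.41)/2 × 0.5 = 14.0975
  [2.5→3]: (27.41+25.40)/2 × 0.5 = 13.2025
  Sum = 56.28 mcg/mL·hr

AUC = 56.28 mcg/mL·hr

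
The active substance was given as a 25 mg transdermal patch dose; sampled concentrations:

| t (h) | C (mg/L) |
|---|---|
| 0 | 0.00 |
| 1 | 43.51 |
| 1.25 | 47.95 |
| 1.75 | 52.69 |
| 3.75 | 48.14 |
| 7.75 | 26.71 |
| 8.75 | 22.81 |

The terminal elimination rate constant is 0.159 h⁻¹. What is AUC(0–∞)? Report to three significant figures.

Trapezoidal AUC_0→8.75:
  [0→1]: (0.00+43.51)/2 × 1 = 21.755
  [1→1.25]: (43.51+47.95)/2 × 0.25 = 11.4325
  [1.25→1.75]: (47.95+52.69)/2 × 0.5 = 25.16
  [1.75→3.75]: (52.69+48.14)/2 × 2 = 100.83
  [3.75→7.75]: (48.14+26.71)/2 × 4 = 149.7
  [7.75→8.75]: (26.71+22.81)/2 × 1 = 24.76
  Sum = 333.6375 mg/L·h
Extrapolated tail: C_last / k_e = 22.81 / 0.159 = 143.459
AUC_0→∞ = 333.6375 + 143.459 = 477.0965 mg/L·h

AUC = 477 mg/L·h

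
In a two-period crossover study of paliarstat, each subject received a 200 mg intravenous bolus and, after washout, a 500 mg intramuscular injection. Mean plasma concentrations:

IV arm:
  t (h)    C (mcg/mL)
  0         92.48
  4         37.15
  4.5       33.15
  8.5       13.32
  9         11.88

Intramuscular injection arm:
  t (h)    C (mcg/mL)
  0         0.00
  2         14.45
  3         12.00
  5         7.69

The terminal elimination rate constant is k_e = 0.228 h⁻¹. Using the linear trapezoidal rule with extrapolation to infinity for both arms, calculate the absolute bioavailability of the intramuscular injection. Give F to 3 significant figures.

F = 0.0758

Trapezoidal AUC_0→9 (IV):
  [0→4]: (92.48+37.15)/2 × 4 = 259.26
  [4→4.5]: (37.15+33.15)/2 × 0.5 = 17.575
  [4.5→8.5]: (33.15+13.32)/2 × 4 = 92.94
  [8.5→9]: (13.32+11.88)/2 × 0.5 = 6.3
  Sum = 376.075 mcg/mL·h
IV tail: 11.88/0.228 = 52.105; AUC_iv,0→∞ = 376.075 + 52.105 = 428.18 mcg/mL·h
Trapezoidal AUC_0→5 (intramuscular injection):
  [0→2]: (0.00+14.45)/2 × 2 = 14.45
  [2→3]: (14.45+12.00)/2 × 1 = 13.225
  [3→5]: (12.00+7.69)/2 × 2 = 19.69
  Sum = 47.365 mcg/mL·h
intramuscular injection tail: 7.69/0.228 = 33.728; AUC_ev,0→∞ = 47.365 + 33.728 = 81.093 mcg/mL·h
F = (AUC_ev/D_ev)/(AUC_iv/D_iv) = (81.093/500)/(428.18/200) = 0.162186/2.1409 = 0.0758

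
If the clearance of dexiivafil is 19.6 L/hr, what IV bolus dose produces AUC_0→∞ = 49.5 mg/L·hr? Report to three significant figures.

Dose_iv = CL × AUC_0→∞
     = 19.6 × 49.5 = 970.2 mg

Dose = 970 mg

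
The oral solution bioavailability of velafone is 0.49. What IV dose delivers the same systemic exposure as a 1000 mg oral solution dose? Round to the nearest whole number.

D_iv = 490 mg

Systemic exposure from an extravascular dose = F × D_ev, so the equivalent IV dose is F × D_ev.
D_iv = F × D_ev = 0.49 × 1000 = 490 mg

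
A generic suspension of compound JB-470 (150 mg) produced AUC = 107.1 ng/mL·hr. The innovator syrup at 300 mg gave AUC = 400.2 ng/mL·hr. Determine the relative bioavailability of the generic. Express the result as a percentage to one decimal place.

F_rel = (AUC_test/D_test) / (AUC_ref/D_ref)
      = (107.1/150) / (400.2/300)
      = 0.714 / 1.334 = 0.5352 = 53.52%

F_rel = 53.5%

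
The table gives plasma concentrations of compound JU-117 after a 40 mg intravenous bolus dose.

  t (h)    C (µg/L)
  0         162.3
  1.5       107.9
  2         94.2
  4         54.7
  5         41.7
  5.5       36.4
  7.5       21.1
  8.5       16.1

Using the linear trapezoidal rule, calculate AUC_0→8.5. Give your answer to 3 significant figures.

Trapezoidal AUC_0→8.5:
  [0→1.5]: (162.3+107.9)/2 × 1.5 = 202.65
  [1.5→2]: (107.9+94.2)/2 × 0.5 = 50.525
  [2→4]: (94.2+54.7)/2 × 2 = 148.9
  [4→5]: (54.7+41.7)/2 × 1 = 48.2
  [5→5.5]: (41.7+36.4)/2 × 0.5 = 19.525
  [5.5→7.5]: (36.4+21.1)/2 × 2 = 57.5
  [7.5→8.5]: (21.1+16.1)/2 × 1 = 18.6
  Sum = 545.9 µg/L·h

AUC = 546 µg/L·h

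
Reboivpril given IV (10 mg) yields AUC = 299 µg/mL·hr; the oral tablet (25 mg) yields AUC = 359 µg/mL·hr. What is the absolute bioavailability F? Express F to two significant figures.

F = 0.48

F = (AUC_ev / D_ev) / (AUC_iv / D_iv)
  = (359/25) / (299/10)
  = 14.36 / 29.9 = 0.4803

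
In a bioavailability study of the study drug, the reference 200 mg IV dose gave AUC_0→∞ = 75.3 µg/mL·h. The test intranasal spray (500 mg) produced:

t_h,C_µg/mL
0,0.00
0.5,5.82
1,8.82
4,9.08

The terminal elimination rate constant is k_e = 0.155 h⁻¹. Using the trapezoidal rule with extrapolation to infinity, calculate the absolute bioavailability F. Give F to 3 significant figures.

Trapezoidal AUC_0→4 (intranasal spray):
  [0→0.5]: (0.00+5.82)/2 × 0.5 = 1.455
  [0.5→1]: (5.82+8.82)/2 × 0.5 = 3.66
  [1→4]: (8.82+9.08)/2 × 3 = 26.85
  Sum = 31.965 µg/mL·h
Tail: C_last/k_e = 9.08/0.155 = 58.581
AUC_0→∞ (intranasal spray) = 31.965 + 58.581 = 90.546 µg/mL·h
F = (AUC_ev/D_ev)/(AUC_iv/D_iv) = (90.546/500)/(75.3/200) = 0.181092/0.3765 = 0.4810

F = 0.481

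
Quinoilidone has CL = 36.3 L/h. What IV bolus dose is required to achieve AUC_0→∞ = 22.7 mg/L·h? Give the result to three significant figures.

Dose = 824 mg

Dose_iv = CL × AUC_0→∞
     = 36.3 × 22.7 = 824.01 mg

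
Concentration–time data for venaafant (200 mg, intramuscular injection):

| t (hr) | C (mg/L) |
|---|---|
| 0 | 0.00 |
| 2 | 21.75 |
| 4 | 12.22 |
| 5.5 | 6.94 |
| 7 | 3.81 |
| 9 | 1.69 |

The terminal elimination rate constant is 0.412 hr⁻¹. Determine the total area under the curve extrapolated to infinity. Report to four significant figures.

AUC = 87.75 mg/L·hr

Trapezoidal AUC_0→9:
  [0→2]: (0.00+21.75)/2 × 2 = 21.75
  [2→4]: (21.75+12.22)/2 × 2 = 33.97
  [4→5.5]: (12.22+6.94)/2 × 1.5 = 14.37
  [5.5→7]: (6.94+3.81)/2 × 1.5 = 8.0625
  [7→9]: (3.81+1.69)/2 × 2 = 5.5
  Sum = 83.6525 mg/L·hr
Extrapolated tail: C_last / k_e = 1.69 / 0.412 = 4.102
AUC_0→∞ = 83.6525 + 4.102 = 87.7545 mg/L·hr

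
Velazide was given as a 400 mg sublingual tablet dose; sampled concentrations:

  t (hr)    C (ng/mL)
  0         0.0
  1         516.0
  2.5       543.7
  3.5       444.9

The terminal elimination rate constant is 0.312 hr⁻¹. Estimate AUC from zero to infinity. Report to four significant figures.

AUC = 2973 ng/mL·hr

Trapezoidal AUC_0→3.5:
  [0→1]: (0.0+516.0)/2 × 1 = 258.0
  [1→2.5]: (516.0+543.7)/2 × 1.5 = 794.775
  [2.5→3.5]: (543.7+444.9)/2 × 1 = 494.3
  Sum = 1547.075 ng/mL·hr
Extrapolated tail: C_last / k_e = 444.9 / 0.312 = 1425.962
AUC_0→∞ = 1547.075 + 1425.962 = 2973.037 ng/mL·hr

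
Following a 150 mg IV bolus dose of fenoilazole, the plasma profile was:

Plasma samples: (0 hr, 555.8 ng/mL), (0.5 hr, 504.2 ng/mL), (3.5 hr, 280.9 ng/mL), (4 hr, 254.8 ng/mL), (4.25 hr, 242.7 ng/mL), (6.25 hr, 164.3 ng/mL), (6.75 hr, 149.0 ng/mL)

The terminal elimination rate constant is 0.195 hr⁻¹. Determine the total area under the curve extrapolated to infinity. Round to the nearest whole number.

AUC = 2888 ng/mL·hr

Trapezoidal AUC_0→6.75:
  [0→0.5]: (555.8+504.2)/2 × 0.5 = 265.0
  [0.5→3.5]: (504.2+280.9)/2 × 3 = 1177.65
  [3.5→4]: (280.9+254.8)/2 × 0.5 = 133.925
  [4→4.25]: (254.8+242.7)/2 × 0.25 = 62.1875
  [4.25→6.25]: (242.7+164.3)/2 × 2 = 407.0
  [6.25→6.75]: (164.3+149.0)/2 × 0.5 = 78.325
  Sum = 2124.0875 ng/mL·hr
Extrapolated tail: C_last / k_e = 149.0 / 0.195 = 764.103
AUC_0→∞ = 2124.0875 + 764.103 = 2888.1905 ng/mL·hr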